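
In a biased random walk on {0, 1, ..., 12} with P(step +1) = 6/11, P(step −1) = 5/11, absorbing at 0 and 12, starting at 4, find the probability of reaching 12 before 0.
P(hit 12 before 0) = (1 − (5/6)^4) / (1 − (5/6)^12) = 1679616/2880241

Let u_k denote P(reach 12 before 0 | start at k). Boundary: u_0 = 0, u_12 = 1. Recurrence: u_k = 6/11·u_{k+1} + 5/11·u_{k-1} for 1 ≤ k ≤ 11. Try u_k = A + B·r^k with r = q/p = (5/11)/(6/11) = 5/6. Substitution satisfies the recurrence; boundary conditions give:
  u_k = (1 − r^k) / (1 − r^N) = (1 − (5/6)^4) / (1 − (5/6)^12) = 1679616/2880241.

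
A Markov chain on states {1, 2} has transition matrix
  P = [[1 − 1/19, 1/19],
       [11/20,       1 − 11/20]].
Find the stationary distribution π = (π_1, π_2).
π_1 = 209/229, π_2 = 20/229

Solve πP = π with π_1 + π_2 = 1. From πP = π: π_1 · (1 − 1/19) + π_2 · 11/20 = π_1 ⇒ π_2 · 11/20 = π_1 · 1/19 ⇒ π_2/π_1 = (1/19)/(11/20) = 20/209. Together with π_1 + π_2 = 1:
  π_1 = (11/20)/(1/19 + 11/20) = (11/20)/(229/380) = 209/229,
  π_2 = (1/19)/(1/19 + 11/20) = (1/19)/(229/380) = 20/229.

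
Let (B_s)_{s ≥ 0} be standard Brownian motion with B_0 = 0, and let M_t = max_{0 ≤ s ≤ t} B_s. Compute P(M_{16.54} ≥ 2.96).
P(M_{16.54} ≥ 2.96) = 2·P(B_{16.54} ≥ 2.96) = 2(1 − Φ(2.96/√16.54)) ≈ 0.4667

By the reflection principle for Brownian motion, P(M_t ≥ a) = 2 · P(B_t ≥ a) for a ≥ 0. Since B_t ~ N(0, t), P(B_t ≥ 2.96) = 1 − Φ(2.96/√t) = 1 − Φ(2.96/√16.54) = 1 − Φ(0.7278). So
  P(M_{16.54} ≥ 2.96) = 2(1 − Φ(0.7278)) ≈ 0.4667.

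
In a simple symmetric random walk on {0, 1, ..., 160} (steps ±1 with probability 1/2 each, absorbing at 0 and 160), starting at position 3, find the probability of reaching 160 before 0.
P(hit 160 before 0) = 3/160

Let u_k = P(hit 160 before 0 | start at k). Then u_0 = 0, u_160 = 1, and u_k = u_{k-1}/2 + u_{k+1}/2 for 1 ≤ k ≤ 159. This harmonic recurrence is solved by u_k = k/160, giving u_3 = 3/160.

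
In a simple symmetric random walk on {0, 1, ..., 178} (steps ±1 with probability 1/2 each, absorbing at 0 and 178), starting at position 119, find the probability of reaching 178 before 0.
P(hit 178 before 0) = 119/178

Let u_k = P(hit 178 before 0 | start at k). Then u_0 = 0, u_178 = 1, and u_k = u_{k-1}/2 + u_{k+1}/2 for 1 ≤ k ≤ 177. This harmonic recurrence is solved by u_k = k/178, giving u_119 = 119/178.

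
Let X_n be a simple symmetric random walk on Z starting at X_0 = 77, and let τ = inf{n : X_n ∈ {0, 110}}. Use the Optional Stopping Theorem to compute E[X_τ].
E[X_τ] = 77

X_n is a martingale and τ is a bounded-mean stopping time (indeed τ is finite a.s. with bounded expectation since the walk is in a bounded region). By the OST, E[X_τ] = E[X_0] = 77. Equivalently: E[X_τ] = 110 · P(hit 110 first) + 0 · P(hit 0 first) = 110 · (77/110) = 77.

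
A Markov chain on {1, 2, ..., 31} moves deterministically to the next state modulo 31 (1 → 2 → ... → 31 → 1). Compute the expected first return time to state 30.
E[T_30 | X_0 = 30] = 31

The chain cycles deterministically, so starting at state 30 it returns in exactly 31 steps. Equivalently, the stationary distribution is uniform π_j = 1/31 for every state j, so by Kac's formula E[T_30] = 1/π_30 = 31.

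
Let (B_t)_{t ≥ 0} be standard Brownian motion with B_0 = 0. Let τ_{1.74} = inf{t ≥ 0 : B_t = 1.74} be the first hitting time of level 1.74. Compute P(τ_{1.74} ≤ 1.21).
P(τ_{1.74} ≤ 1.21) = 2(1 − Φ(1.74/√1.21)) = 2(1 − Φ(1.5818)) ≈ 0.1137

By the reflection principle for standard BM, P(τ_b ≤ t) = 2 · P(B_t ≥ b). Since B_t ~ N(0, t), P(B_t ≥ 1.74) = 1 − Φ(1.74/√t) = 1 − Φ(1.74/√1.21) = 1 − Φ(1.5818) ≈ 0.05685. Doubling: P(τ_{1.74} ≤ 1.21) ≈ 2 · 0.05685 = 0.11370 ≈ 0.1137.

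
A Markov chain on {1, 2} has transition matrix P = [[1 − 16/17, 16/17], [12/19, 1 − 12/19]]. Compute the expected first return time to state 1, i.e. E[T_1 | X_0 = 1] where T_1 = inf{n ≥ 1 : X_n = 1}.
E[T_1 | X_0 = 1] = 1/π_1 = 127/51

For an irreducible recurrent Markov chain with stationary distribution π, E[T_i | X_0 = i] = 1/π_i (Kac's formula). Here π_1 = (12/19)/(16/17 + 12/19) = (12/19)/(508/323) = 51/127, so E[T_1 | X_0 = 1] = 1/π_1 = (16/17 + 12/19)/(12/19) = (508/323)/(12/19) = 127/51.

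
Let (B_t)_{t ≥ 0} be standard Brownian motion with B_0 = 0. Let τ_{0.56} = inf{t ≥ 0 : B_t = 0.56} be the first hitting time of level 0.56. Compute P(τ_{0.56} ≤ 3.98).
P(τ_{0.56} ≤ 3.98) = 2(1 − Φ(0.56/√3.98)) = 2(1 − Φ(0.2807)) ≈ 0.7789

By the reflection principle for standard BM, P(τ_b ≤ t) = 2 · P(B_t ≥ b). Since B_t ~ N(0, t), P(B_t ≥ 0.56) = 1 − Φ(0.56/√t) = 1 − Φ(0.56/√3.98) = 1 − Φ(0.2807) ≈ 0.38947. Doubling: P(τ_{0.56} ≤ 3.98) ≈ 2 · 0.38947 = 0.77894 ≈ 0.7789.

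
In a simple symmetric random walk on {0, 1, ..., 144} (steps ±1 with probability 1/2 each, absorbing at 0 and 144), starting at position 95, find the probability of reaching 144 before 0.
P(hit 144 before 0) = 95/144

Let u_k = P(hit 144 before 0 | start at k). Then u_0 = 0, u_144 = 1, and u_k = u_{k-1}/2 + u_{k+1}/2 for 1 ≤ k ≤ 143. This harmonic recurrence is solved by u_k = k/144, giving u_95 = 95/144.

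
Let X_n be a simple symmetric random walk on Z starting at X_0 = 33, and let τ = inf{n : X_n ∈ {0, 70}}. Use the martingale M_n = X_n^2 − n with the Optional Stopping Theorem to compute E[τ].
E[τ] = 1221

M_n = X_n^2 − n is a martingale (since E[X_{n+1}^2 | F_n] = X_n^2 + 1). By OST (τ has finite mean in a bounded region), E[M_τ] = E[M_0] = X_0^2 − 0 = 33^2 = 1089. Also E[M_τ] = E[X_τ^2] − E[τ]. The walk exits at 0 or 70, with P(hit 70 first) = 33/70, so E[X_τ^2] = 70^2 · 33/70 + 0 = 2310. Thus E[τ] = E[X_τ^2] − E[M_τ] = 2310 − 1089 = 1221 = 33(70 − 33) = 1221.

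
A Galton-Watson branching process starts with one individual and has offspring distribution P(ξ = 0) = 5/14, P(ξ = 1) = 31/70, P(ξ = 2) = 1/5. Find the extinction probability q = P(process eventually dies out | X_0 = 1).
q = 1

Mean offspring μ = 0·5/14 + 1·31/70 + 2·1/5 = 59/70 ≤ 1. For μ ≤ 1 with offspring not concentrated at 1, the Galton-Watson process goes extinct almost surely, so q = 1.
(Algebraic check: The pgf is f(s) = 5/14 + 31/70·s + 1/5·s². The extinction probability q is the smallest fixed point of f in [0, 1]. Setting s = f(s):
  1/5·s² + (31/70 − 1)·s + 5/14 = 0
  1/5·s² − (5/14 + 1/5)·s + 5/14 = 0
which factors as (s − 1)·(1/5·s − 5/14) = 0, giving roots s = 1 and s = (5/14)/(1/5) = 25/14. Since 25/14 ≥ 1, the smallest root in [0, 1] is s = 1.)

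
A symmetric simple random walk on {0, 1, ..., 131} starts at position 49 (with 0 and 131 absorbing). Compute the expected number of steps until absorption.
E[τ | X_0 = 49] = 4018

Let v_k = E[τ | X_0 = k]. Boundary: v_0 = v_131 = 0. Recurrence: v_k = 1 + (v_{k-1} + v_{k+1})/2 for 1 ≤ k ≤ 130. The particular solution to v_k − (v_{k-1} + v_{k+1})/2 = 1 is v_k = −k^2. Adding homogeneous solution A + B k and matching boundaries gives v_k = k (131 − k). Substituting k = 49: v_49 = 49 · 82 = 4018.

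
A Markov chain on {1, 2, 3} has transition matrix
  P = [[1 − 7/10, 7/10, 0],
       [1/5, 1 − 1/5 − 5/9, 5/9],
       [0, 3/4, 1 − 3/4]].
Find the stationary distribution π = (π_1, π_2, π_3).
π = (54/383, 189/383, 140/383)

This is a birth-death chain on three states, which satisfies detailed balance: π_1 · P_{12} = π_2 · P_{21} and π_2 · P_{23} = π_3 · P_{32}.
From π_1 · 7/10 = π_2 · 1/5: π_2/π_1 = (7/10)/(1/5) = 7/2.
From π_2 · 5/9 = π_3 · 3/4: π_3/π_2 = (5/9)/(3/4) = 20/27.
Take π_1 proportional to 1; then unnormalized π = (1, 7/2, 70/27). Normalize by dividing by the sum 383/54:
  π = (54/383, 189/383, 140/383).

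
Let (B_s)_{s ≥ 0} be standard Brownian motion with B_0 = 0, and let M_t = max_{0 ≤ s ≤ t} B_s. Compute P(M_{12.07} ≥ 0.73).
P(M_{12.07} ≥ 0.73) = 2·P(B_{12.07} ≥ 0.73) = 2(1 − Φ(0.73/√12.07)) ≈ 0.8336

By the reflection principle for Brownian motion, P(M_t ≥ a) = 2 · P(B_t ≥ a) for a ≥ 0. Since B_t ~ N(0, t), P(B_t ≥ 0.73) = 1 − Φ(0.73/√t) = 1 − Φ(0.73/√12.07) = 1 − Φ(0.2101). So
  P(M_{12.07} ≥ 0.73) = 2(1 − Φ(0.2101)) ≈ 0.8336.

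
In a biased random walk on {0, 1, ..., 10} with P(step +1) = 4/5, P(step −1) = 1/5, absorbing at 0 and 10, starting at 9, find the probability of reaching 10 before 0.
P(hit 10 before 0) = (1 − (1/4)^9) / (1 − (1/4)^10) = 349524/349525

Let u_k denote P(reach 10 before 0 | start at k). Boundary: u_0 = 0, u_10 = 1. Recurrence: u_k = 4/5·u_{k+1} + 1/5·u_{k-1} for 1 ≤ k ≤ 9. Try u_k = A + B·r^k with r = q/p = (1/5)/(4/5) = 1/4. Substitution satisfies the recurrence; boundary conditions give:
  u_k = (1 − r^k) / (1 − r^N) = (1 − (1/4)^9) / (1 − (1/4)^10) = 349524/349525.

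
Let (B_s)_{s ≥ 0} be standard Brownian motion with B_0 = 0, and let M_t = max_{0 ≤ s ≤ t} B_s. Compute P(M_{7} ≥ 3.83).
P(M_{7} ≥ 3.83) = 2·P(B_{7} ≥ 3.83) = 2(1 − Φ(3.83/√7)) ≈ 0.1477

By the reflection principle for Brownian motion, P(M_t ≥ a) = 2 · P(B_t ≥ a) for a ≥ 0. Since B_t ~ N(0, t), P(B_t ≥ 3.83) = 1 − Φ(3.83/√t) = 1 − Φ(3.83/√7) = 1 − Φ(1.4476). So
  P(M_{7} ≥ 3.83) = 2(1 − Φ(1.4476)) ≈ 0.1477.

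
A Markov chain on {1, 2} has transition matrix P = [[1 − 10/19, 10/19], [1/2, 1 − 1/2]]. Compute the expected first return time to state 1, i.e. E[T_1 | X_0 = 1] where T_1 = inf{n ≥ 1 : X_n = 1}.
E[T_1 | X_0 = 1] = 1/π_1 = 39/19

For an irreducible recurrent Markov chain with stationary distribution π, E[T_i | X_0 = i] = 1/π_i (Kac's formula). Here π_1 = (1/2)/(10/19 + 1/2) = (1/2)/(39/38) = 19/39, so E[T_1 | X_0 = 1] = 1/π_1 = (10/19 + 1/2)/(1/2) = (39/38)/(1/2) = 39/19.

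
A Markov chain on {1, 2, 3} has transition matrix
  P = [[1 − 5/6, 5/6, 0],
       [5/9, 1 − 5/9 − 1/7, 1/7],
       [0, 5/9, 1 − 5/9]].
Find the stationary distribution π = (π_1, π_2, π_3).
π = (35/101, 105/202, 27/202)

This is a birth-death chain on three states, which satisfies detailed balance: π_1 · P_{12} = π_2 · P_{21} and π_2 · P_{23} = π_3 · P_{32}.
From π_1 · 5/6 = π_2 · 5/9: π_2/π_1 = (5/6)/(5/9) = 3/2.
From π_2 · 1/7 = π_3 · 5/9: π_3/π_2 = (1/7)/(5/9) = 9/35.
Take π_1 proportional to 1; then unnormalized π = (1, 3/2, 27/70). Normalize by dividing by the sum 101/35:
  π = (35/101, 105/202, 27/202).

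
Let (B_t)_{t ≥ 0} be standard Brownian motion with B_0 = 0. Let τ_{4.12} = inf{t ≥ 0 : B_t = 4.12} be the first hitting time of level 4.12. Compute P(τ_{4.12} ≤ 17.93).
P(τ_{4.12} ≤ 17.93) = 2(1 − Φ(4.12/√17.93)) = 2(1 − Φ(0.9730)) ≈ 0.3306

By the reflection principle for standard BM, P(τ_b ≤ t) = 2 · P(B_t ≥ b). Since B_t ~ N(0, t), P(B_t ≥ 4.12) = 1 − Φ(4.12/√t) = 1 − Φ(4.12/√17.93) = 1 − Φ(0.9730) ≈ 0.16528. Doubling: P(τ_{4.12} ≤ 17.93) ≈ 2 · 0.16528 = 0.33056 ≈ 0.3306.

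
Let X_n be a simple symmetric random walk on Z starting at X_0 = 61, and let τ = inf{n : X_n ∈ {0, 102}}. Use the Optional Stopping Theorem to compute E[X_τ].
E[X_τ] = 61

X_n is a martingale and τ is a bounded-mean stopping time (indeed τ is finite a.s. with bounded expectation since the walk is in a bounded region). By the OST, E[X_τ] = E[X_0] = 61. Equivalently: E[X_τ] = 102 · P(hit 102 first) + 0 · P(hit 0 first) = 102 · (61/102) = 61.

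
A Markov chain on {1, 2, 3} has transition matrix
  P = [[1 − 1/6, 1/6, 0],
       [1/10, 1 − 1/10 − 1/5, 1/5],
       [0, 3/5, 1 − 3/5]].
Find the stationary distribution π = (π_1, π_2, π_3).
π = (9/29, 15/29, 5/29)

This is a birth-death chain on three states, which satisfies detailed balance: π_1 · P_{12} = π_2 · P_{21} and π_2 · P_{23} = π_3 · P_{32}.
From π_1 · 1/6 = π_2 · 1/10: π_2/π_1 = (1/6)/(1/10) = 5/3.
From π_2 · 1/5 = π_3 · 3/5: π_3/π_2 = (1/5)/(3/5) = 1/3.
Take π_1 proportional to 1; then unnormalized π = (1, 5/3, 5/9). Normalize by dividing by the sum 29/9:
  π = (9/29, 15/29, 5/29).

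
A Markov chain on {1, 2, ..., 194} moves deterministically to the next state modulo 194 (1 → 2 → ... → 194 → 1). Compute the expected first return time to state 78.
E[T_78 | X_0 = 78] = 194

The chain cycles deterministically, so starting at state 78 it returns in exactly 194 steps. Equivalently, the stationary distribution is uniform π_j = 1/194 for every state j, so by Kac's formula E[T_78] = 1/π_78 = 194.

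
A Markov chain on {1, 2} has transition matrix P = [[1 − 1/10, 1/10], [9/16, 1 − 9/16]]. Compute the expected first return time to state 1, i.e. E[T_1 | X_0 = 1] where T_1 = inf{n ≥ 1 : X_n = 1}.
E[T_1 | X_0 = 1] = 1/π_1 = 53/45

For an irreducible recurrent Markov chain with stationary distribution π, E[T_i | X_0 = i] = 1/π_i (Kac's formula). Here π_1 = (9/16)/(1/10 + 9/16) = (9/16)/(53/80) = 45/53, so E[T_1 | X_0 = 1] = 1/π_1 = (1/10 + 9/16)/(9/16) = (53/80)/(9/16) = 53/45.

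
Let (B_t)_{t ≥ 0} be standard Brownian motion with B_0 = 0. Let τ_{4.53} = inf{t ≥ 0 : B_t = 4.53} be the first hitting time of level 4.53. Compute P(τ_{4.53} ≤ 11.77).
P(τ_{4.53} ≤ 11.77) = 2(1 − Φ(4.53/√11.77)) = 2(1 − Φ(1.3204)) ≈ 0.1867

By the reflection principle for standard BM, P(τ_b ≤ t) = 2 · P(B_t ≥ b). Since B_t ~ N(0, t), P(B_t ≥ 4.53) = 1 − Φ(4.53/√t) = 1 − Φ(4.53/√11.77) = 1 − Φ(1.3204) ≈ 0.09335. Doubling: P(τ_{4.53} ≤ 11.77) ≈ 2 · 0.09335 = 0.18670 ≈ 0.1867.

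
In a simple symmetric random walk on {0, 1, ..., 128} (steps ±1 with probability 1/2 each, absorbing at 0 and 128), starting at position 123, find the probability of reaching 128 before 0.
P(hit 128 before 0) = 123/128

Let u_k = P(hit 128 before 0 | start at k). Then u_0 = 0, u_128 = 1, and u_k = u_{k-1}/2 + u_{k+1}/2 for 1 ≤ k ≤ 127. This harmonic recurrence is solved by u_k = k/128, giving u_123 = 123/128.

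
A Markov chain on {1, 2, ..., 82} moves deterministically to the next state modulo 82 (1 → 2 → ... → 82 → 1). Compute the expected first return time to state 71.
E[T_71 | X_0 = 71] = 82

The chain cycles deterministically, so starting at state 71 it returns in exactly 82 steps. Equivalently, the stationary distribution is uniform π_j = 1/82 for every state j, so by Kac's formula E[T_71] = 1/π_71 = 82.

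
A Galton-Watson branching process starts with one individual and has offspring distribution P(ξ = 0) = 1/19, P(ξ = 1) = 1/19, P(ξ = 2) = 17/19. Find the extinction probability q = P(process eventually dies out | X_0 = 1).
q = 1/17

The pgf is f(s) = 1/19 + 1/19·s + 17/19·s². The extinction probability q is the smallest fixed point of f in [0, 1]. Setting s = f(s):
  17/19·s² + (1/19 − 1)·s + 1/19 = 0
  17/19·s² − (1/19 + 17/19)·s + 1/19 = 0
which factors as (s − 1)·(17/19·s − 1/19) = 0, giving roots s = 1 and s = (1/19)/(17/19) = 1/17.
Mean offspring μ = 1/19 + 2·17/19 = 35/19 > 1 (supercritical), so q < 1. The extinction probability is the smaller root: q = (1/19)/(17/19) = 1/17.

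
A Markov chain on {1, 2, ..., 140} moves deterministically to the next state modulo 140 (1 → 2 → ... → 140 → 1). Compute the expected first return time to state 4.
E[T_4 | X_0 = 4] = 140

The chain cycles deterministically, so starting at state 4 it returns in exactly 140 steps. Equivalently, the stationary distribution is uniform π_j = 1/140 for every state j, so by Kac's formula E[T_4] = 1/π_4 = 140.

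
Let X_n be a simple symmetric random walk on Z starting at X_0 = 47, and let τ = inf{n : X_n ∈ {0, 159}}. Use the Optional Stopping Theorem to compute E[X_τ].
E[X_τ] = 47

X_n is a martingale and τ is a bounded-mean stopping time (indeed τ is finite a.s. with bounded expectation since the walk is in a bounded region). By the OST, E[X_τ] = E[X_0] = 47. Equivalently: E[X_τ] = 159 · P(hit 159 first) + 0 · P(hit 0 first) = 159 · (47/159) = 47.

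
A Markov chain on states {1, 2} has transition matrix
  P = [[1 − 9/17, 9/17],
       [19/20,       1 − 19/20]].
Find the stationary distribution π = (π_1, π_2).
π_1 = 323/503, π_2 = 180/503

Solve πP = π with π_1 + π_2 = 1. From πP = π: π_1 · (1 − 9/17) + π_2 · 19/20 = π_1 ⇒ π_2 · 19/20 = π_1 · 9/17 ⇒ π_2/π_1 = (9/17)/(19/20) = 180/323. Together with π_1 + π_2 = 1:
  π_1 = (19/20)/(9/17 + 19/20) = (19/20)/(503/340) = 323/503,
  π_2 = (9/17)/(9/17 + 19/20) = (9/17)/(503/340) = 180/503.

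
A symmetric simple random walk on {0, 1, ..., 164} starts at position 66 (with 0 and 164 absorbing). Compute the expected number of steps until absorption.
E[τ | X_0 = 66] = 6468

Let v_k = E[τ | X_0 = k]. Boundary: v_0 = v_164 = 0. Recurrence: v_k = 1 + (v_{k-1} + v_{k+1})/2 for 1 ≤ k ≤ 163. The particular solution to v_k − (v_{k-1} + v_{k+1})/2 = 1 is v_k = −k^2. Adding homogeneous solution A + B k and matching boundaries gives v_k = k (164 − k). Substituting k = 66: v_66 = 66 · 98 = 6468.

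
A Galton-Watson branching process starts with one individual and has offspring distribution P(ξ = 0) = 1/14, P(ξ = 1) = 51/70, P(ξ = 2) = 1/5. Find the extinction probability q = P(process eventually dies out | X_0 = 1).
q = 5/14

The pgf is f(s) = 1/14 + 51/70·s + 1/5·s². The extinction probability q is the smallest fixed point of f in [0, 1]. Setting s = f(s):
  1/5·s² + (51/70 − 1)·s + 1/14 = 0
  1/5·s² − (1/14 + 1/5)·s + 1/14 = 0
which factors as (s − 1)·(1/5·s − 1/14) = 0, giving roots s = 1 and s = (1/14)/(1/5) = 5/14.
Mean offspring μ = 51/70 + 2·1/5 = 79/70 > 1 (supercritical), so q < 1. The extinction probability is the smaller root: q = (1/14)/(1/5) = 5/14.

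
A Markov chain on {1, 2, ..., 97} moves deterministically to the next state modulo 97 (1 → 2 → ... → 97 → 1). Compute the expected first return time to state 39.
E[T_39 | X_0 = 39] = 97

The chain cycles deterministically, so starting at state 39 it returns in exactly 97 steps. Equivalently, the stationary distribution is uniform π_j = 1/97 for every state j, so by Kac's formula E[T_39] = 1/π_39 = 97.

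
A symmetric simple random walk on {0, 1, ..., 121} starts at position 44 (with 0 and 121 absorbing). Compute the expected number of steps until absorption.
E[τ | X_0 = 44] = 3388

Let v_k = E[τ | X_0 = k]. Boundary: v_0 = v_121 = 0. Recurrence: v_k = 1 + (v_{k-1} + v_{k+1})/2 for 1 ≤ k ≤ 120. The particular solution to v_k − (v_{k-1} + v_{k+1})/2 = 1 is v_k = −k^2. Adding homogeneous solution A + B k and matching boundaries gives v_k = k (121 − k). Substituting k = 44: v_44 = 44 · 77 = 3388.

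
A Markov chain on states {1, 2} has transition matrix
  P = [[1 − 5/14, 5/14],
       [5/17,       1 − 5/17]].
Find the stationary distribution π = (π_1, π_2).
π_1 = 14/31, π_2 = 17/31

Solve πP = π with π_1 + π_2 = 1. From πP = π: π_1 · (1 − 5/14) + π_2 · 5/17 = π_1 ⇒ π_2 · 5/17 = π_1 · 5/14 ⇒ π_2/π_1 = (5/14)/(5/17) = 17/14. Together with π_1 + π_2 = 1:
  π_1 = (5/17)/(5/14 + 5/17) = (5/17)/(155/238) = 14/31,
  π_2 = (5/14)/(5/14 + 5/17) = (5/14)/(155/238) = 17/31.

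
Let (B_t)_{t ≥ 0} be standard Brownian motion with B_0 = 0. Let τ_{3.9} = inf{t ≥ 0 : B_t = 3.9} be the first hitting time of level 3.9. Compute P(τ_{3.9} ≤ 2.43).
P(τ_{3.9} ≤ 2.43) = 2(1 − Φ(3.9/√2.43)) = 2(1 − Φ(2.5019)) ≈ 0.0124

By the reflection principle for standard BM, P(τ_b ≤ t) = 2 · P(B_t ≥ b). Since B_t ~ N(0, t), P(B_t ≥ 3.9) = 1 − Φ(3.9/√t) = 1 − Φ(3.9/√2.43) = 1 − Φ(2.5019) ≈ 0.00618. Doubling: P(τ_{3.9} ≤ 2.43) ≈ 2 · 0.00618 = 0.01236 ≈ 0.0124.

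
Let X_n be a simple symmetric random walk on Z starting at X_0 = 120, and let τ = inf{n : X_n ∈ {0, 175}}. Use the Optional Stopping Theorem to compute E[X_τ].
E[X_τ] = 120

X_n is a martingale and τ is a bounded-mean stopping time (indeed τ is finite a.s. with bounded expectation since the walk is in a bounded region). By the OST, E[X_τ] = E[X_0] = 120. Equivalently: E[X_τ] = 175 · P(hit 175 first) + 0 · P(hit 0 first) = 175 · (120/175) = 120.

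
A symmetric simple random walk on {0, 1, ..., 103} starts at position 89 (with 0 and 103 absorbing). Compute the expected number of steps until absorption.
E[τ | X_0 = 89] = 1246

Let v_k = E[τ | X_0 = k]. Boundary: v_0 = v_103 = 0. Recurrence: v_k = 1 + (v_{k-1} + v_{k+1})/2 for 1 ≤ k ≤ 102. The particular solution to v_k − (v_{k-1} + v_{k+1})/2 = 1 is v_k = −k^2. Adding homogeneous solution A + B k and matching boundaries gives v_k = k (103 − k). Substituting k = 89: v_89 = 89 · 14 = 1246.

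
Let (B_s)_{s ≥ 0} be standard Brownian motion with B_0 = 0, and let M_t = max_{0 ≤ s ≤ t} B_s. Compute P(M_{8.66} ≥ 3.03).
P(M_{8.66} ≥ 3.03) = 2·P(B_{8.66} ≥ 3.03) = 2(1 − Φ(3.03/√8.66)) ≈ 0.3032

By the reflection principle for Brownian motion, P(M_t ≥ a) = 2 · P(B_t ≥ a) for a ≥ 0. Since B_t ~ N(0, t), P(B_t ≥ 3.03) = 1 − Φ(3.03/√t) = 1 − Φ(3.03/√8.66) = 1 − Φ(1.0296). So
  P(M_{8.66} ≥ 3.03) = 2(1 − Φ(1.0296)) ≈ 0.3032.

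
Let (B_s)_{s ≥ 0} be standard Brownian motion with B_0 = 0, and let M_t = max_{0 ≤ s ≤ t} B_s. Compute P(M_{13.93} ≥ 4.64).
P(M_{13.93} ≥ 4.64) = 2·P(B_{13.93} ≥ 4.64) = 2(1 − Φ(4.64/√13.93)) ≈ 0.2138

By the reflection principle for Brownian motion, P(M_t ≥ a) = 2 · P(B_t ≥ a) for a ≥ 0. Since B_t ~ N(0, t), P(B_t ≥ 4.64) = 1 − Φ(4.64/√t) = 1 − Φ(4.64/√13.93) = 1 − Φ(1.2432). So
  P(M_{13.93} ≥ 4.64) = 2(1 − Φ(1.2432)) ≈ 0.2138.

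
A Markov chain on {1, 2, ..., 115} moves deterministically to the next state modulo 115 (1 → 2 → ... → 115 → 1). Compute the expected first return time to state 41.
E[T_41 | X_0 = 41] = 115

The chain cycles deterministically, so starting at state 41 it returns in exactly 115 steps. Equivalently, the stationary distribution is uniform π_j = 1/115 for every state j, so by Kac's formula E[T_41] = 1/π_41 = 115.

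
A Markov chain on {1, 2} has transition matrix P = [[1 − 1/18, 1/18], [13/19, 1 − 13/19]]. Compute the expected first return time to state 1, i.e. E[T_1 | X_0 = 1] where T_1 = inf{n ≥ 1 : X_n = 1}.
E[T_1 | X_0 = 1] = 1/π_1 = 253/234

For an irreducible recurrent Markov chain with stationary distribution π, E[T_i | X_0 = i] = 1/π_i (Kac's formula). Here π_1 = (13/19)/(1/18 + 13/19) = (13/19)/(253/342) = 234/253, so E[T_1 | X_0 = 1] = 1/π_1 = (1/18 + 13/19)/(13/19) = (253/342)/(13/19) = 253/234.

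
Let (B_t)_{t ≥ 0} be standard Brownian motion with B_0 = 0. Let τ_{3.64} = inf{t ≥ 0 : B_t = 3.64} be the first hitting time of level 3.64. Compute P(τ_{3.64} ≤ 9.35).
P(τ_{3.64} ≤ 9.35) = 2(1 − Φ(3.64/√9.35)) = 2(1 − Φ(1.1904)) ≈ 0.2339

By the reflection principle for standard BM, P(τ_b ≤ t) = 2 · P(B_t ≥ b). Since B_t ~ N(0, t), P(B_t ≥ 3.64) = 1 − Φ(3.64/√t) = 1 − Φ(3.64/√9.35) = 1 − Φ(1.1904) ≈ 0.11694. Doubling: P(τ_{3.64} ≤ 9.35) ≈ 2 · 0.11694 = 0.23388 ≈ 0.2339.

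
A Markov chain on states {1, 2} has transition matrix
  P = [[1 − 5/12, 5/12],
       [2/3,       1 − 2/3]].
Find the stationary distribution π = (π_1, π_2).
π_1 = 8/13, π_2 = 5/13

Solve πP = π with π_1 + π_2 = 1. From πP = π: π_1 · (1 − 5/12) + π_2 · 2/3 = π_1 ⇒ π_2 · 2/3 = π_1 · 5/12 ⇒ π_2/π_1 = (5/12)/(2/3) = 5/8. Together with π_1 + π_2 = 1:
  π_1 = (2/3)/(5/12 + 2/3) = (2/3)/(13/12) = 8/13,
  π_2 = (5/12)/(5/12 + 2/3) = (5/12)/(13/12) = 5/13.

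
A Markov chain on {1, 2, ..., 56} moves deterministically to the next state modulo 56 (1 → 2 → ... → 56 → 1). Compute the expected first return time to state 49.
E[T_49 | X_0 = 49] = 56

The chain cycles deterministically, so starting at state 49 it returns in exactly 56 steps. Equivalently, the stationary distribution is uniform π_j = 1/56 for every state j, so by Kac's formula E[T_49] = 1/π_49 = 56.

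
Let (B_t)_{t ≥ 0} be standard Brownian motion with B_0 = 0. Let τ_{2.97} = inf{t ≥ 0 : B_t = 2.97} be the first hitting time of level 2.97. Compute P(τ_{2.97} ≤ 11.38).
P(τ_{2.97} ≤ 11.38) = 2(1 − Φ(2.97/√11.38)) = 2(1 − Φ(0.8804)) ≈ 0.3786

By the reflection principle for standard BM, P(τ_b ≤ t) = 2 · P(B_t ≥ b). Since B_t ~ N(0, t), P(B_t ≥ 2.97) = 1 − Φ(2.97/√t) = 1 − Φ(2.97/√11.38) = 1 − Φ(0.8804) ≈ 0.18932. Doubling: P(τ_{2.97} ≤ 11.38) ≈ 2 · 0.18932 = 0.37864 ≈ 0.3786.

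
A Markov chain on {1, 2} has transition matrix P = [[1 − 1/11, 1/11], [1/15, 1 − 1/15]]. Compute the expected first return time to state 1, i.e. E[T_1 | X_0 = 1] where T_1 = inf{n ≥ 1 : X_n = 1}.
E[T_1 | X_0 = 1] = 1/π_1 = 26/11

For an irreducible recurrent Markov chain with stationary distribution π, E[T_i | X_0 = i] = 1/π_i (Kac's formula). Here π_1 = (1/15)/(1/11 + 1/15) = (1/15)/(26/165) = 11/26, so E[T_1 | X_0 = 1] = 1/π_1 = (1/11 + 1/15)/(1/15) = (26/165)/(1/15) = 26/11.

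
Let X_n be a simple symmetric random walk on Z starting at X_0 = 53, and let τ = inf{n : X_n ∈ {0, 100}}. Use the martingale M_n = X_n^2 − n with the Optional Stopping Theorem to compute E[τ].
E[τ] = 2491

M_n = X_n^2 − n is a martingale (since E[X_{n+1}^2 | F_n] = X_n^2 + 1). By OST (τ has finite mean in a bounded region), E[M_τ] = E[M_0] = X_0^2 − 0 = 53^2 = 2809. Also E[M_τ] = E[X_τ^2] − E[τ]. The walk exits at 0 or 100, with P(hit 100 first) = 53/100, so E[X_τ^2] = 100^2 · 53/100 + 0 = 5300. Thus E[τ] = E[X_τ^2] − E[M_τ] = 5300 − 2809 = 2491 = 53(100 − 53) = 2491.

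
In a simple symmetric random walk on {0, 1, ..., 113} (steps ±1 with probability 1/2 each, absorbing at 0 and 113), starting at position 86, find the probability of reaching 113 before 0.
P(hit 113 before 0) = 86/113

Let u_k = P(hit 113 before 0 | start at k). Then u_0 = 0, u_113 = 1, and u_k = u_{k-1}/2 + u_{k+1}/2 for 1 ≤ k ≤ 112. This harmonic recurrence is solved by u_k = k/113, giving u_86 = 86/113.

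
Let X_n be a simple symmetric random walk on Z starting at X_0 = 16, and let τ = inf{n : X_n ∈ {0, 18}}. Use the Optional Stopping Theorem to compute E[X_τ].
E[X_τ] = 16

X_n is a martingale and τ is a bounded-mean stopping time (indeed τ is finite a.s. with bounded expectation since the walk is in a bounded region). By the OST, E[X_τ] = E[X_0] = 16. Equivalently: E[X_τ] = 18 · P(hit 18 first) + 0 · P(hit 0 first) = 18 · (16/18) = 16.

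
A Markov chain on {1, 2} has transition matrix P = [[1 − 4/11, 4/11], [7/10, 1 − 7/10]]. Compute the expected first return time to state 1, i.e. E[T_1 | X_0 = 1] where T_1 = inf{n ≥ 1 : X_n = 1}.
E[T_1 | X_0 = 1] = 1/π_1 = 117/77

For an irreducible recurrent Markov chain with stationary distribution π, E[T_i | X_0 = i] = 1/π_i (Kac's formula). Here π_1 = (7/10)/(4/11 + 7/10) = (7/10)/(117/110) = 77/117, so E[T_1 | X_0 = 1] = 1/π_1 = (4/11 + 7/10)/(7/10) = (117/110)/(7/10) = 117/77.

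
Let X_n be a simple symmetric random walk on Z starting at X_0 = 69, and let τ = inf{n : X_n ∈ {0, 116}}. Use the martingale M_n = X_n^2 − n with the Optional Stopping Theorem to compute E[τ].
E[τ] = 3243

M_n = X_n^2 − n is a martingale (since E[X_{n+1}^2 | F_n] = X_n^2 + 1). By OST (τ has finite mean in a bounded region), E[M_τ] = E[M_0] = X_0^2 − 0 = 69^2 = 4761. Also E[M_τ] = E[X_τ^2] − E[τ]. The walk exits at 0 or 116, with P(hit 116 first) = 69/116, so E[X_τ^2] = 116^2 · 69/116 + 0 = 8004. Thus E[τ] = E[X_τ^2] − E[M_τ] = 8004 − 4761 = 3243 = 69(116 − 69) = 3243.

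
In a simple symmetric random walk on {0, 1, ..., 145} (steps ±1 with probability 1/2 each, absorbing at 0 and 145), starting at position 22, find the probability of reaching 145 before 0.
P(hit 145 before 0) = 22/145

Let u_k = P(hit 145 before 0 | start at k). Then u_0 = 0, u_145 = 1, and u_k = u_{k-1}/2 + u_{k+1}/2 for 1 ≤ k ≤ 144. This harmonic recurrence is solved by u_k = k/145, giving u_22 = 22/145.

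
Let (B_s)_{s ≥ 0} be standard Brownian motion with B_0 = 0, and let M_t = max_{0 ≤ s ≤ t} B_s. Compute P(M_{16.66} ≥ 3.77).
P(M_{16.66} ≥ 3.77) = 2·P(B_{16.66} ≥ 3.77) = 2(1 − Φ(3.77/√16.66)) ≈ 0.3557

By the reflection principle for Brownian motion, P(M_t ≥ a) = 2 · P(B_t ≥ a) for a ≥ 0. Since B_t ~ N(0, t), P(B_t ≥ 3.77) = 1 − Φ(3.77/√t) = 1 − Φ(3.77/√16.66) = 1 − Φ(0.9236). So
  P(M_{16.66} ≥ 3.77) = 2(1 − Φ(0.9236)) ≈ 0.3557.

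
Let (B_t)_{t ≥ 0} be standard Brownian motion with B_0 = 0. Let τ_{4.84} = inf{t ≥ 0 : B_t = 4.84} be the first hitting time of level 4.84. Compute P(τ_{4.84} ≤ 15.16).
P(τ_{4.84} ≤ 15.16) = 2(1 − Φ(4.84/√15.16)) = 2(1 − Φ(1.2431)) ≈ 0.2138

By the reflection principle for standard BM, P(τ_b ≤ t) = 2 · P(B_t ≥ b). Since B_t ~ N(0, t), P(B_t ≥ 4.84) = 1 − Φ(4.84/√t) = 1 − Φ(4.84/√15.16) = 1 − Φ(1.2431) ≈ 0.10692. Doubling: P(τ_{4.84} ≤ 15.16) ≈ 2 · 0.10692 = 0.21384 ≈ 0.2138.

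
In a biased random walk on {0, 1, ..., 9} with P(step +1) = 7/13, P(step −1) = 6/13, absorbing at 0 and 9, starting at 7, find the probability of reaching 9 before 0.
P(hit 9 before 0) = (1 − (6/7)^7) / (1 − (6/7)^9) = 26636743/30275911

Let u_k denote P(reach 9 before 0 | start at k). Boundary: u_0 = 0, u_9 = 1. Recurrence: u_k = 7/13·u_{k+1} + 6/13·u_{k-1} for 1 ≤ k ≤ 8. Try u_k = A + B·r^k with r = q/p = (6/13)/(7/13) = 6/7. Substitution satisfies the recurrence; boundary conditions give:
  u_k = (1 − r^k) / (1 − r^N) = (1 − (6/7)^7) / (1 − (6/7)^9) = 26636743/30275911.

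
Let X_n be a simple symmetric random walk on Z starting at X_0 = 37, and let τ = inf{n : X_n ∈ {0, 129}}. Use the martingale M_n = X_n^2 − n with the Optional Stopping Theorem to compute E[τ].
E[τ] = 3404

M_n = X_n^2 − n is a martingale (since E[X_{n+1}^2 | F_n] = X_n^2 + 1). By OST (τ has finite mean in a bounded region), E[M_τ] = E[M_0] = X_0^2 − 0 = 37^2 = 1369. Also E[M_τ] = E[X_τ^2] − E[τ]. The walk exits at 0 or 129, with P(hit 129 first) = 37/129, so E[X_τ^2] = 129^2 · 37/129 + 0 = 4773. Thus E[τ] = E[X_τ^2] − E[M_τ] = 4773 − 1369 = 3404 = 37(129 − 37) = 3404.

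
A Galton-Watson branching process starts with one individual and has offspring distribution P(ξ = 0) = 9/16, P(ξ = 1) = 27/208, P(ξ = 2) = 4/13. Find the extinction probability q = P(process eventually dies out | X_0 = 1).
q = 1

Mean offspring μ = 0·9/16 + 1·27/208 + 2·4/13 = 155/208 ≤ 1. For μ ≤ 1 with offspring not concentrated at 1, the Galton-Watson process goes extinct almost surely, so q = 1.
(Algebraic check: The pgf is f(s) = 9/16 + 27/208·s + 4/13·s². The extinction probability q is the smallest fixed point of f in [0, 1]. Setting s = f(s):
  4/13·s² + (27/208 − 1)·s + 9/16 = 0
  4/13·s² − (9/16 + 4/13)·s + 9/16 = 0
which factors as (s − 1)·(4/13·s − 9/16) = 0, giving roots s = 1 and s = (9/16)/(4/13) = 117/64. Since 117/64 ≥ 1, the smallest root in [0, 1] is s = 1.)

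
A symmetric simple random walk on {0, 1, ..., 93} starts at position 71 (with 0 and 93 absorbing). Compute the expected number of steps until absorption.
E[τ | X_0 = 71] = 1562

Let v_k = E[τ | X_0 = k]. Boundary: v_0 = v_93 = 0. Recurrence: v_k = 1 + (v_{k-1} + v_{k+1})/2 for 1 ≤ k ≤ 92. The particular solution to v_k − (v_{k-1} + v_{k+1})/2 = 1 is v_k = −k^2. Adding homogeneous solution A + B k and matching boundaries gives v_k = k (93 − k). Substituting k = 71: v_71 = 71 · 22 = 1562.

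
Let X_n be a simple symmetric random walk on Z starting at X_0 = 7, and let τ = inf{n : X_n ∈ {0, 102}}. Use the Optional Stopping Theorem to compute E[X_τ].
E[X_τ] = 7

X_n is a martingale and τ is a bounded-mean stopping time (indeed τ is finite a.s. with bounded expectation since the walk is in a bounded region). By the OST, E[X_τ] = E[X_0] = 7. Equivalently: E[X_τ] = 102 · P(hit 102 first) + 0 · P(hit 0 first) = 102 · (7/102) = 7.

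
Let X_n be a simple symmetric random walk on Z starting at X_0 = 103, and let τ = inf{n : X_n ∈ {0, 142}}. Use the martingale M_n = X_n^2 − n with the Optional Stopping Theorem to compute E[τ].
E[τ] = 4017

M_n = X_n^2 − n is a martingale (since E[X_{n+1}^2 | F_n] = X_n^2 + 1). By OST (τ has finite mean in a bounded region), E[M_τ] = E[M_0] = X_0^2 − 0 = 103^2 = 10609. Also E[M_τ] = E[X_τ^2] − E[τ]. The walk exits at 0 or 142, with P(hit 142 first) = 103/142, so E[X_τ^2] = 142^2 · 103/142 + 0 = 14626. Thus E[τ] = E[X_τ^2] − E[M_τ] = 14626 − 10609 = 4017 = 103(142 − 103) = 4017.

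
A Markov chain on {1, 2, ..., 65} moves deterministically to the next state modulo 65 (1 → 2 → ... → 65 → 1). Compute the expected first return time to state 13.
E[T_13 | X_0 = 13] = 65

The chain cycles deterministically, so starting at state 13 it returns in exactly 65 steps. Equivalently, the stationary distribution is uniform π_j = 1/65 for every state j, so by Kac's formula E[T_13] = 1/π_13 = 65.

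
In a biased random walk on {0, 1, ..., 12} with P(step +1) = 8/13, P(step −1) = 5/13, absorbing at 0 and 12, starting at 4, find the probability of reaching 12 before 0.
P(hit 12 before 0) = (1 − (5/8)^4) / (1 − (5/8)^12) = 16777216/19727841

Let u_k denote P(reach 12 before 0 | start at k). Boundary: u_0 = 0, u_12 = 1. Recurrence: u_k = 8/13·u_{k+1} + 5/13·u_{k-1} for 1 ≤ k ≤ 11. Try u_k = A + B·r^k with r = q/p = (5/13)/(8/13) = 5/8. Substitution satisfies the recurrence; boundary conditions give:
  u_k = (1 − r^k) / (1 − r^N) = (1 − (5/8)^4) / (1 − (5/8)^12) = 16777216/19727841.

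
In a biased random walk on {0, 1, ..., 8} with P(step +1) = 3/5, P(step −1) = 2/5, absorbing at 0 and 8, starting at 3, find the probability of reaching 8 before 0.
P(hit 8 before 0) = (1 − (2/3)^3) / (1 − (2/3)^8) = 4617/6305

Let u_k denote P(reach 8 before 0 | start at k). Boundary: u_0 = 0, u_8 = 1. Recurrence: u_k = 3/5·u_{k+1} + 2/5·u_{k-1} for 1 ≤ k ≤ 7. Try u_k = A + B·r^k with r = q/p = (2/5)/(3/5) = 2/3. Substitution satisfies the recurrence; boundary conditions give:
  u_k = (1 − r^k) / (1 − r^N) = (1 − (2/3)^3) / (1 − (2/3)^8) = 4617/6305.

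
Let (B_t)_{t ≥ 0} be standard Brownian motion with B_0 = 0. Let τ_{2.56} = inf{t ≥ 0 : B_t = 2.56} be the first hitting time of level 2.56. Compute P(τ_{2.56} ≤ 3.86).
P(τ_{2.56} ≤ 3.86) = 2(1 − Φ(2.56/√3.86)) = 2(1 − Φ(1.3030)) ≈ 0.1926

By the reflection principle for standard BM, P(τ_b ≤ t) = 2 · P(B_t ≥ b). Since B_t ~ N(0, t), P(B_t ≥ 2.56) = 1 − Φ(2.56/√t) = 1 − Φ(2.56/√3.86) = 1 − Φ(1.3030) ≈ 0.09629. Doubling: P(τ_{2.56} ≤ 3.86) ≈ 2 · 0.09629 = 0.19258 ≈ 0.1926.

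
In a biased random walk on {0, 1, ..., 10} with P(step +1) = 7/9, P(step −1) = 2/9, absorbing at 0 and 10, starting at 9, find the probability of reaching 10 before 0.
P(hit 10 before 0) = (1 − (2/7)^9) / (1 − (2/7)^10) = 56494333/56494845

Let u_k denote P(reach 10 before 0 | start at k). Boundary: u_0 = 0, u_10 = 1. Recurrence: u_k = 7/9·u_{k+1} + 2/9·u_{k-1} for 1 ≤ k ≤ 9. Try u_k = A + B·r^k with r = q/p = (2/9)/(7/9) = 2/7. Substitution satisfies the recurrence; boundary conditions give:
  u_k = (1 − r^k) / (1 − r^N) = (1 − (2/7)^9) / (1 − (2/7)^10) = 56494333/56494845.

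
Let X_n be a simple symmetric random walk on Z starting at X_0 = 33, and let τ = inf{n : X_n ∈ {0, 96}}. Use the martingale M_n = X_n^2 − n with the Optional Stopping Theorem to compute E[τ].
E[τ] = 2079

M_n = X_n^2 − n is a martingale (since E[X_{n+1}^2 | F_n] = X_n^2 + 1). By OST (τ has finite mean in a bounded region), E[M_τ] = E[M_0] = X_0^2 − 0 = 33^2 = 1089. Also E[M_τ] = E[X_τ^2] − E[τ]. The walk exits at 0 or 96, with P(hit 96 first) = 33/96, so E[X_τ^2] = 96^2 · 33/96 + 0 = 3168. Thus E[τ] = E[X_τ^2] − E[M_τ] = 3168 − 1089 = 2079 = 33(96 − 33) = 2079.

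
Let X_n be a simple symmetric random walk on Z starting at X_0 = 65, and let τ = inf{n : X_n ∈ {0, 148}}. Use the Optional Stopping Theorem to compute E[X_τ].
E[X_τ] = 65

X_n is a martingale and τ is a bounded-mean stopping time (indeed τ is finite a.s. with bounded expectation since the walk is in a bounded region). By the OST, E[X_τ] = E[X_0] = 65. Equivalently: E[X_τ] = 148 · P(hit 148 first) + 0 · P(hit 0 first) = 148 · (65/148) = 65.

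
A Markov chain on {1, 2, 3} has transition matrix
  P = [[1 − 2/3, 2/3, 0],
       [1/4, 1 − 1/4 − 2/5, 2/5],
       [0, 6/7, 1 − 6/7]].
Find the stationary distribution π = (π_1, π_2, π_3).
π = (45/221, 120/221, 56/221)

This is a birth-death chain on three states, which satisfies detailed balance: π_1 · P_{12} = π_2 · P_{21} and π_2 · P_{23} = π_3 · P_{32}.
From π_1 · 2/3 = π_2 · 1/4: π_2/π_1 = (2/3)/(1/4) = 8/3.
From π_2 · 2/5 = π_3 · 6/7: π_3/π_2 = (2/5)/(6/7) = 7/15.
Take π_1 proportional to 1; then unnormalized π = (1, 8/3, 56/45). Normalize by dividing by the sum 221/45:
  π = (45/221, 120/221, 56/221).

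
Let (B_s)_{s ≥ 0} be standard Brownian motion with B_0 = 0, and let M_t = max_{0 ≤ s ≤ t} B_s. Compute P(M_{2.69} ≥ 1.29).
P(M_{2.69} ≥ 1.29) = 2·P(B_{2.69} ≥ 1.29) = 2(1 − Φ(1.29/√2.69)) ≈ 0.4316

By the reflection principle for Brownian motion, P(M_t ≥ a) = 2 · P(B_t ≥ a) for a ≥ 0. Since B_t ~ N(0, t), P(B_t ≥ 1.29) = 1 − Φ(1.29/√t) = 1 − Φ(1.29/√2.69) = 1 − Φ(0.7865). So
  P(M_{2.69} ≥ 1.29) = 2(1 − Φ(0.7865)) ≈ 0.4316.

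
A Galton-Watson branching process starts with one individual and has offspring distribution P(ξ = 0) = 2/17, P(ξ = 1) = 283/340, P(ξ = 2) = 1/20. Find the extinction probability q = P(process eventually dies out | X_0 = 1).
q = 1

Mean offspring μ = 0·2/17 + 1·283/340 + 2·1/20 = 317/340 ≤ 1. For μ ≤ 1 with offspring not concentrated at 1, the Galton-Watson process goes extinct almost surely, so q = 1.
(Algebraic check: The pgf is f(s) = 2/17 + 283/340·s + 1/20·s². The extinction probability q is the smallest fixed point of f in [0, 1]. Setting s = f(s):
  1/20·s² + (283/340 − 1)·s + 2/17 = 0
  1/20·s² − (2/17 + 1/20)·s + 2/17 = 0
which factors as (s − 1)·(1/20·s − 2/17) = 0, giving roots s = 1 and s = (2/17)/(1/20) = 40/17. Since 40/17 ≥ 1, the smallest root in [0, 1] is s = 1.)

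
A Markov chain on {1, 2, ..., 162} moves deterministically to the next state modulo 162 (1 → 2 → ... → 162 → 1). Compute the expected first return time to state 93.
E[T_93 | X_0 = 93] = 162

The chain cycles deterministically, so starting at state 93 it returns in exactly 162 steps. Equivalently, the stationary distribution is uniform π_j = 1/162 for every state j, so by Kac's formula E[T_93] = 1/π_93 = 162.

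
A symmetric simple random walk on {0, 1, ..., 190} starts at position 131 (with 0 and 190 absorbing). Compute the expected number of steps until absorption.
E[τ | X_0 = 131] = 7729

Let v_k = E[τ | X_0 = k]. Boundary: v_0 = v_190 = 0. Recurrence: v_k = 1 + (v_{k-1} + v_{k+1})/2 for 1 ≤ k ≤ 189. The particular solution to v_k − (v_{k-1} + v_{k+1})/2 = 1 is v_k = −k^2. Adding homogeneous solution A + B k and matching boundaries gives v_k = k (190 − k). Substituting k = 131: v_131 = 131 · 59 = 7729.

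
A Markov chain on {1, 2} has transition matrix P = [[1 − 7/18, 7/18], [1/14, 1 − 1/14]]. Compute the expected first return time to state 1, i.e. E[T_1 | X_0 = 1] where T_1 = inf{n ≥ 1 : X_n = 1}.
E[T_1 | X_0 = 1] = 1/π_1 = 58/9

For an irreducible recurrent Markov chain with stationary distribution π, E[T_i | X_0 = i] = 1/π_i (Kac's formula). Here π_1 = (1/14)/(7/18 + 1/14) = (1/14)/(29/63) = 9/58, so E[T_1 | X_0 = 1] = 1/π_1 = (7/18 + 1/14)/(1/14) = (29/63)/(1/14) = 58/9.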